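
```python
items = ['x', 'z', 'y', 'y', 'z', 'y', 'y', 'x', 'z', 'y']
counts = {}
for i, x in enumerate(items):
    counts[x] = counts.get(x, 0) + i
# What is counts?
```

Initial: counts = {}, items = ['x', 'z', 'y', 'y', 'z', 'y', 'y', 'x', 'z', 'y']
i=0, x='x': counts = {'x': 0}
i=1, x='z': counts = {'x': 0, 'z': 1}
i=2, x='y': counts = {'x': 0, 'z': 1, 'y': 2}
i=3, x='y': counts = {'x': 0, 'z': 1, 'y': 5}
i=4, x='z': counts = {'x': 0, 'z': 5, 'y': 5}
i=5, x='y': counts = {'x': 0, 'z': 5, 'y': 10}
i=6, x='y': counts = {'x': 0, 'z': 5, 'y': 16}
i=7, x='x': counts = {'x': 7, 'z': 5, 'y': 16}
i=8, x='z': counts = {'x': 7, 'z': 13, 'y': 16}
i=9, x='y': counts = {'x': 7, 'z': 13, 'y': 25}

{'x': 7, 'z': 13, 'y': 25}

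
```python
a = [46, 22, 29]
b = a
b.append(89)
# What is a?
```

After line 1: a = [46, 22, 29]
After line 2 (b = a is an alias, same object): a = [46, 22, 29], b = [46, 22, 29]
After line 3 (b.append mutates the shared list): a = [46, 22, 29, 89], b = [46, 22, 29, 89]

[46, 22, 29, 89]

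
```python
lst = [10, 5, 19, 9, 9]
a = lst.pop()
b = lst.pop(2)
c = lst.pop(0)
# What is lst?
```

After line 1: lst = [10, 5, 19, 9, 9]
After line 2 (pop() -> a = 9): lst = [10, 5, 19, 9]
After line 3 (pop(2) -> b = 19): lst = [10, 5, 9]
After line 4 (pop(0) -> c = 10): lst = [5, 9]

[5, 9]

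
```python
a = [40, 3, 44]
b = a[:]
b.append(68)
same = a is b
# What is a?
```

After line 1: a = [40, 3, 44]
After line 2 (b = a[:] is a shallow copy, new object): a = [40, 3, 44], b = [40, 3, 44]
After line 3 (append only mutates b): a = [40, 3, 44], b = [40, 3, 44, 68]
After line 4 (same = a is b; different objects -> False): same = False

[40, 3, 44]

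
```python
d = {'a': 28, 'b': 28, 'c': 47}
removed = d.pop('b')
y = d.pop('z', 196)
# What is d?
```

After line 1: d = {'a': 28, 'b': 28, 'c': 47}
After line 2 (pop 'b' returns 28): d = {'a': 28, 'c': 47}, removed = 28
After line 3 (pop 'z' missing, returns default 196): d = {'a': 28, 'c': 47}, y = 196

{'a': 28, 'c': 47}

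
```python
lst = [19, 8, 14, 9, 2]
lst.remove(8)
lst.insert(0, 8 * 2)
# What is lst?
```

After line 1: lst = [19, 8, 14, 9, 2]
After line 2 (remove first 8): lst = [19, 14, 9, 2]
After line 3 (insert 16 at index 0): lst = [16, 19, 14, 9, 2]

[16, 19, 14, 9, 2]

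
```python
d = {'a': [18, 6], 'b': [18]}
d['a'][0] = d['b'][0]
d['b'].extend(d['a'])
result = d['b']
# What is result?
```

After line 1: d = {'a': [18, 6], 'b': [18]}
After line 2 (a[0] = b[0] = 18): d = {'a': [18, 6], 'b': [18]}
After line 3 (b.extend(a) appends [18, 6]): d = {'a': [18, 6], 'b': [18, 18, 6]}
After line 4: result = d['b'] = [18, 18, 6]

[18, 18, 6]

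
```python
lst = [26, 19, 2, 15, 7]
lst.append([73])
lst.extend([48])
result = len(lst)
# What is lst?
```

After line 1: lst = [26, 19, 2, 15, 7]
After line 2 (append adds [73] as single element): lst = [26, 19, 2, 15, 7, [73]]
After line 3 (extend unpacks [48], adds 48): lst = [26, 19, 2, 15, 7, [73], 48]
After line 4: result = len(lst) = 7

[26, 19, 2, 15, 7, [73], 48]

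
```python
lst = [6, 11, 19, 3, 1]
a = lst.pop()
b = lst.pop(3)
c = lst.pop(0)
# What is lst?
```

After line 1: lst = [6, 11, 19, 3, 1]
After line 2 (pop() -> a = 1): lst = [6, 11, 19, 3]
After line 3 (pop(3) -> b = 3): lst = [6, 11, 19]
After line 4 (pop(0) -> c = 6): lst = [11, 19]

[11, 19]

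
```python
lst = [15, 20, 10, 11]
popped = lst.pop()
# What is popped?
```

11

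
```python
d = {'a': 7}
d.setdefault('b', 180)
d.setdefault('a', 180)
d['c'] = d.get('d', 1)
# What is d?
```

After line 1: d = {'a': 7}
After line 2 (setdefault adds 'b'=180): d = {'a': 7, 'b': 180}
After line 3 (setdefault 'a' no-op, already exists): d = {'a': 7, 'b': 180}
After line 4 (get('d', 1) returns default since 'd' not in d): d = {'a': 7, 'b': 180, 'c': 1}

{'a': 7, 'b': 180, 'c': 1}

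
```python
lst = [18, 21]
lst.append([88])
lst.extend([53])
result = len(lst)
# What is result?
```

After line 1: lst = [18, 21]
After line 2 (append adds [88] as single element): lst = [18, 21, [88]]
After line 3 (extend unpacks [53], adds 53): lst = [18, 21, [88], 53]
After line 4: result = len(lst) = 4

4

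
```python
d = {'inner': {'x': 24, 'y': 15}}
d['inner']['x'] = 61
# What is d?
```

After line 1: d = {'inner': {'x': 24, 'y': 15}}
After line 2 (inner x overwritten): d = {'inner': {'x': 61, 'y': 15}}

{'inner': {'x': 61, 'y': 15}}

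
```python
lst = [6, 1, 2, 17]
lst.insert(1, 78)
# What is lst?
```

[6, 78, 1, 2, 17]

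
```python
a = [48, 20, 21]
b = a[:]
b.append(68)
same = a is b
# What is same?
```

After line 1: a = [48, 20, 21]
After line 2 (b = a[:] is a shallow copy, new object): a = [48, 20, 21], b = [48, 20, 21]
After line 3 (append only mutates b): a = [48, 20, 21], b = [48, 20, 21, 68]
After line 4 (same = a is b; different objects -> False): same = False

False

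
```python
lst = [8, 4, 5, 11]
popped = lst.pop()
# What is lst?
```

[8, 4, 5]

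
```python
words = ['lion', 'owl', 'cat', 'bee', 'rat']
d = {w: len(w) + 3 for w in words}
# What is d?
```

{'lion': 7, 'owl': 6, 'cat': 6, 'bee': 6, 'rat': 6}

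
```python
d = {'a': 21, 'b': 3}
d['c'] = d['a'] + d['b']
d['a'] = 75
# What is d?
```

After line 1: d = {'a': 21, 'b': 3}
After line 2 (d['c'] = 21 + 3): d = {'a': 21, 'b': 3, 'c': 24}
After line 3: d = {'a': 75, 'b': 3, 'c': 24}

{'a': 75, 'b': 3, 'c': 24}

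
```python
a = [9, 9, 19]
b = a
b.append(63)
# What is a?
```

After line 1: a = [9, 9, 19]
After line 2 (b = a is an alias, same object): a = [9, 9, 19], b = [9, 9, 19]
After line 3 (b.append mutates the shared list): a = [9, 9, 19, 63], b = [9, 9, 19, 63]

[9, 9, 19, 63]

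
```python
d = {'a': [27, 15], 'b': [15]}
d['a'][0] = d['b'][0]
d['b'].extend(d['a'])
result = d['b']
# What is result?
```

After line 1: d = {'a': [27, 15], 'b': [15]}
After line 2 (a[0] = b[0] = 15): d = {'a': [15, 15], 'b': [15]}
After line 3 (b.extend(a) appends [15, 15]): d = {'a': [15, 15], 'b': [15, 15, 15]}
After line 4: result = d['b'] = [15, 15, 15]

[15, 15, 15]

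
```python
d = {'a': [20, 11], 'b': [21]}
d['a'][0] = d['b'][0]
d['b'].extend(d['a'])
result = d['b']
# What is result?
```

After line 1: d = {'a': [20, 11], 'b': [21]}
After line 2 (a[0] = b[0] = 21): d = {'a': [21, 11], 'b': [21]}
After line 3 (b.extend(a) appends [21, 11]): d = {'a': [21, 11], 'b': [21, 21, 11]}
After line 4: result = d['b'] = [21, 21, 11]

[21, 21, 11]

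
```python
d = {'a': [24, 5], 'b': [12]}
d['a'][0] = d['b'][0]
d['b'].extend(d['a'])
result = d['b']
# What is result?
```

After line 1: d = {'a': [24, 5], 'b': [12]}
After line 2 (a[0] = b[0] = 12): d = {'a': [12, 5], 'b': [12]}
After line 3 (b.extend(a) appends [12, 5]): d = {'a': [12, 5], 'b': [12, 12, 5]}
After line 4: result = d['b'] = [12, 12, 5]

[12, 12, 5]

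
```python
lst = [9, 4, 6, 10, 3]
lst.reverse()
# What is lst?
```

[3, 10, 6, 4, 9]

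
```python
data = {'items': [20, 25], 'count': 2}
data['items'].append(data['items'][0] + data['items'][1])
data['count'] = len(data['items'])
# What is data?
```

After line 1: data = {'items': [20, 25], 'count': 2}
After line 2 (append 20 + 25 = 45): data = {'items': [20, 25, 45], 'count': 2}
After line 3 (count = len(items) = 3): data = {'items': [20, 25, 45], 'count': 3}

{'items': [20, 25, 45], 'count': 3}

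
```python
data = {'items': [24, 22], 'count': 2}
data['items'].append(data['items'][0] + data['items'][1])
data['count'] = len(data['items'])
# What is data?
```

After line 1: data = {'items': [24, 22], 'count': 2}
After line 2 (append 24 + 22 = 46): data = {'items': [24, 22, 46], 'count': 2}
After line 3 (count = len(items) = 3): data = {'items': [24, 22, 46], 'count': 3}

{'items': [24, 22, 46], 'count': 3}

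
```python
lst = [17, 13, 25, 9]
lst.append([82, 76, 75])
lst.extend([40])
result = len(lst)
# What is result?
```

After line 1: lst = [17, 13, 25, 9]
After line 2 (append adds [82, 76, 75] as single element): lst = [17, 13, 25, 9, [82, 76, 75]]
After line 3 (extend unpacks [40], adds 40): lst = [17, 13, 25, 9, [82, 76, 75], 40]
After line 4: result = len(lst) = 6

6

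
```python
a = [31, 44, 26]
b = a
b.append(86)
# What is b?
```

After line 1: a = [31, 44, 26]
After line 2 (b = a is an alias, same object): a = [31, 44, 26], b = [31, 44, 26]
After line 3 (b.append mutates the shared list): a = [31, 44, 26, 86], b = [31, 44, 26, 86]

[31, 44, 26, 86]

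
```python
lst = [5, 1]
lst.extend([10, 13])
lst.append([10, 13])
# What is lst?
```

After line 1: lst = [5, 1]
After line 2 (extend unpacks [10, 13]): lst = [5, 1, 10, 13]
After line 3 (append adds [10, 13] as single element): lst = [5, 1, 10, 13, [10, 13]]

[5, 1, 10, 13, [10, 13]]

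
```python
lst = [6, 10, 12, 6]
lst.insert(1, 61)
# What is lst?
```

[6, 61, 10, 12, 6]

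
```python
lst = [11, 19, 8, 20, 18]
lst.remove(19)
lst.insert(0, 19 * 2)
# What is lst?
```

After line 1: lst = [11, 19, 8, 20, 18]
After line 2 (remove first 19): lst = [11, 8, 20, 18]
After line 3 (insert 38 at index 0): lst = [38, 11, 8, 20, 18]

[38, 11, 8, 20, 18]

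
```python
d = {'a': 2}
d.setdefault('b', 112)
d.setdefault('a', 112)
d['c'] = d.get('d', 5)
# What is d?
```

After line 1: d = {'a': 2}
After line 2 (setdefault adds 'b'=112): d = {'a': 2, 'b': 112}
After line 3 (setdefault 'a' no-op, already exists): d = {'a': 2, 'b': 112}
After line 4 (get('d', 5) returns default since 'd' not in d): d = {'a': 2, 'b': 112, 'c': 5}

{'a': 2, 'b': 112, 'c': 5}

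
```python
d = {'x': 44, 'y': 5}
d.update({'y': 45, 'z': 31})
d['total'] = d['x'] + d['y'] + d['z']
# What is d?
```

After line 1: d = {'x': 44, 'y': 5}
After line 2 (y overwritten, z added): d = {'x': 44, 'y': 45, 'z': 31}
After line 3 (total = 44 + 45 + 31 = 120): d = {'x': 44, 'y': 45, 'z': 31, 'total': 120}

{'x': 44, 'y': 45, 'z': 31, 'total': 120}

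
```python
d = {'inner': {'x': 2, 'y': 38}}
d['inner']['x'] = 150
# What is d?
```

After line 1: d = {'inner': {'x': 2, 'y': 38}}
After line 2 (inner x overwritten): d = {'inner': {'x': 150, 'y': 38}}

{'inner': {'x': 150, 'y': 38}}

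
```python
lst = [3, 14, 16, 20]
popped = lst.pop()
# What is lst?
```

[3, 14, 16]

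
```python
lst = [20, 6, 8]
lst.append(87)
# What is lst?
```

[20, 6, 8, 87]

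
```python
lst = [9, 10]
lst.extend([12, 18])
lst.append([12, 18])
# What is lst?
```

After line 1: lst = [9, 10]
After line 2 (extend unpacks [12, 18]): lst = [9, 10, 12, 18]
After line 3 (append adds [12, 18] as single element): lst = [9, 10, 12, 18, [12, 18]]

[9, 10, 12, 18, [12, 18]]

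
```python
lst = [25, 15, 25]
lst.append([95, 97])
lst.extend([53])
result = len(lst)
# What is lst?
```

After line 1: lst = [25, 15, 25]
After line 2 (append adds [95, 97] as single element): lst = [25, 15, 25, [95, 97]]
After line 3 (extend unpacks [53], adds 53): lst = [25, 15, 25, [95, 97], 53]
After line 4: result = len(lst) = 5

[25, 15, 25, [95, 97], 53]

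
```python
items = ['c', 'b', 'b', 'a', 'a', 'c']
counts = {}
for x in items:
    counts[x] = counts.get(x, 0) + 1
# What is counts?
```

Initial: counts = {}, items = ['c', 'b', 'b', 'a', 'a', 'c']
See 'c': counts = {'c': 1}
See 'b': counts = {'c': 1, 'b': 1}
See 'b': counts = {'c': 1, 'b': 2}
See 'a': counts = {'c': 1, 'b': 2, 'a': 1}
See 'a': counts = {'c': 1, 'b': 2, 'a': 2}
See 'c': counts = {'c': 2, 'b': 2, 'a': 2}

{'c': 2, 'b': 2, 'a': 2}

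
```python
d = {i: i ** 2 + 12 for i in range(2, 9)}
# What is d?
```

{2: 16, 3: 21, 4: 28, 5: 37, 6: 48, 7: 61, 8: 76}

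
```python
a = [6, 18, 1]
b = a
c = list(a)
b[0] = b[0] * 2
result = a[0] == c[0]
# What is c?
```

After line 1: a = [6, 18, 1]
After line 2 (b = a, alias): a = [6, 18, 1], b = [6, 18, 1]
After line 3 (c = list(a) is a copy, new object): c = [6, 18, 1]
After line 4 (b[0] = 6 * 2 = 12; mutates shared a/b): a = b = [12, 18, 1], c = [6, 18, 1]
After line 5 (a[0] = 12, c[0] = 6; result = False)

[6, 18, 1]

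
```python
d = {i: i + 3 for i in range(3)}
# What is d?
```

{0: 3, 1: 4, 2: 5}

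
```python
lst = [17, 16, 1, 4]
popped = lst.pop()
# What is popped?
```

4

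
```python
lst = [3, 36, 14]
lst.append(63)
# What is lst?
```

[3, 36, 14, 63]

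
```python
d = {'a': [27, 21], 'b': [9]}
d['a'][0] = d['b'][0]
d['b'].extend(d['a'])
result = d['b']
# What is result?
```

After line 1: d = {'a': [27, 21], 'b': [9]}
After line 2 (a[0] = b[0] = 9): d = {'a': [9, 21], 'b': [9]}
After line 3 (b.extend(a) appends [9, 21]): d = {'a': [9, 21], 'b': [9, 9, 21]}
After line 4: result = d['b'] = [9, 9, 21]

[9, 9, 21]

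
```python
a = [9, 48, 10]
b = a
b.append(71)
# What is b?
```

After line 1: a = [9, 48, 10]
After line 2 (b = a is an alias, same object): a = [9, 48, 10], b = [9, 48, 10]
After line 3 (b.append mutates the shared list): a = [9, 48, 10, 71], b = [9, 48, 10, 71]

[9, 48, 10, 71]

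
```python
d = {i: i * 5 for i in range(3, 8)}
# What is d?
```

{3: 15, 4: 20, 5: 25, 6: 30, 7: 35}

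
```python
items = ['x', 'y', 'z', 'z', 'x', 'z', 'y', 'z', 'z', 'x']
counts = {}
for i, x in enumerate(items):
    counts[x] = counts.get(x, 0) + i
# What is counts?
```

Initial: counts = {}, items = ['x', 'y', 'z', 'z', 'x', 'z', 'y', 'z', 'z', 'x']
i=0, x='x': counts = {'x': 0}
i=1, x='y': counts = {'x': 0, 'y': 1}
i=2, x='z': counts = {'x': 0, 'y': 1, 'z': 2}
i=3, x='z': counts = {'x': 0, 'y': 1, 'z': 5}
i=4, x='x': counts = {'x': 4, 'y': 1, 'z': 5}
i=5, x='z': counts = {'x': 4, 'y': 1, 'z': 10}
i=6, x='y': counts = {'x': 4, 'y': 7, 'z': 10}
i=7, x='z': counts = {'x': 4, 'y': 7, 'z': 17}
i=8, x='z': counts = {'x': 4, 'y': 7, 'z': 25}
i=9, x='x': counts = {'x': 13, 'y': 7, 'z': 25}

{'x': 13, 'y': 7, 'z': 25}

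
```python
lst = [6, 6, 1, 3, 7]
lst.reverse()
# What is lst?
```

[7, 3, 1, 6, 6]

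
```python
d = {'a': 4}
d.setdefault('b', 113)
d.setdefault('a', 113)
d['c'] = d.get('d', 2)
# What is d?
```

After line 1: d = {'a': 4}
After line 2 (setdefault adds 'b'=113): d = {'a': 4, 'b': 113}
After line 3 (setdefault 'a' no-op, already exists): d = {'a': 4, 'b': 113}
After line 4 (get('d', 2) returns default since 'd' not in d): d = {'a': 4, 'b': 113, 'c': 2}

{'a': 4, 'b': 113, 'c': 2}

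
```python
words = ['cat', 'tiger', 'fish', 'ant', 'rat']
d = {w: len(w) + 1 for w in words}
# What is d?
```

{'cat': 4, 'tiger': 6, 'fish': 5, 'ant': 4, 'rat': 4}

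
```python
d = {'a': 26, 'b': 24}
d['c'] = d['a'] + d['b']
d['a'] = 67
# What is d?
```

After line 1: d = {'a': 26, 'b': 24}
After line 2 (d['c'] = 26 + 24): d = {'a': 26, 'b': 24, 'c': 50}
After line 3: d = {'a': 67, 'b': 24, 'c': 50}

{'a': 67, 'b': 24, 'c': 50}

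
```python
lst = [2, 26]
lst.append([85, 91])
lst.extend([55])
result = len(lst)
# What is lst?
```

After line 1: lst = [2, 26]
After line 2 (append adds [85, 91] as single element): lst = [2, 26, [85, 91]]
After line 3 (extend unpacks [55], adds 55): lst = [2, 26, [85, 91], 55]
After line 4: result = len(lst) = 4

[2, 26, [85, 91], 55]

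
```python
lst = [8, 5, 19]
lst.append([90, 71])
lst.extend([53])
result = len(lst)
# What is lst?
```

After line 1: lst = [8, 5, 19]
After line 2 (append adds [90, 71] as single element): lst = [8, 5, 19, [90, 71]]
After line 3 (extend unpacks [53], adds 53): lst = [8, 5, 19, [90, 71], 53]
After line 4: result = len(lst) = 5

[8, 5, 19, [90, 71], 53]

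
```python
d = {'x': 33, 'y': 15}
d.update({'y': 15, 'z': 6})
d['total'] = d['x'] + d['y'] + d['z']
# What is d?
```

After line 1: d = {'x': 33, 'y': 15}
After line 2 (y overwritten, z added): d = {'x': 33, 'y': 15, 'z': 6}
After line 3 (total = 33 + 15 + 6 = 54): d = {'x': 33, 'y': 15, 'z': 6, 'total': 54}

{'x': 33, 'y': 15, 'z': 6, 'total': 54}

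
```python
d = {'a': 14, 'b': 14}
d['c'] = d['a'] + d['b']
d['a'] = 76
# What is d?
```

After line 1: d = {'a': 14, 'b': 14}
After line 2 (d['c'] = 14 + 14): d = {'a': 14, 'b': 14, 'c': 28}
After line 3: d = {'a': 76, 'b': 14, 'c': 28}

{'a': 76, 'b': 14, 'c': 28}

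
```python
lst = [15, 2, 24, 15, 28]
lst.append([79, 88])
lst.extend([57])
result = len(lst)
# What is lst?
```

After line 1: lst = [15, 2, 24, 15, 28]
After line 2 (append adds [79, 88] as single element): lst = [15, 2, 24, 15, 28, [79, 88]]
After line 3 (extend unpacks [57], adds 57): lst = [15, 2, 24, 15, 28, [79, 88], 57]
After line 4: result = len(lst) = 7

[15, 2, 24, 15, 28, [79, 88], 57]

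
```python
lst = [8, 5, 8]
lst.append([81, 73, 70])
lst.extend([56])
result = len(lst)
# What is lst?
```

After line 1: lst = [8, 5, 8]
After line 2 (append adds [81, 73, 70] as single element): lst = [8, 5, 8, [81, 73, 70]]
After line 3 (extend unpacks [56], adds 56): lst = [8, 5, 8, [81, 73, 70], 56]
After line 4: result = len(lst) = 5

[8, 5, 8, [81, 73, 70], 56]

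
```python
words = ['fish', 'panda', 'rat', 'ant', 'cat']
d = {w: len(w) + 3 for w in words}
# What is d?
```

{'fish': 7, 'panda': 8, 'rat': 6, 'ant': 6, 'cat': 6}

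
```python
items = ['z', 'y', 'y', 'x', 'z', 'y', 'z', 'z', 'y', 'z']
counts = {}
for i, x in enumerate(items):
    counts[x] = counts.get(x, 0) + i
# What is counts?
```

Initial: counts = {}, items = ['z', 'y', 'y', 'x', 'z', 'y', 'z', 'z', 'y', 'z']
i=0, x='z': counts = {'z': 0}
i=1, x='y': counts = {'z': 0, 'y': 1}
i=2, x='y': counts = {'z': 0, 'y': 3}
i=3, x='x': counts = {'z': 0, 'y': 3, 'x': 3}
i=4, x='z': counts = {'z': 4, 'y': 3, 'x': 3}
i=5, x='y': counts = {'z': 4, 'y': 8, 'x': 3}
i=6, x='z': counts = {'z': 10, 'y': 8, 'x': 3}
i=7, x='z': counts = {'z': 17, 'y': 8, 'x': 3}
i=8, x='y': counts = {'z': 17, 'y': 16, 'x': 3}
i=9, x='z': counts = {'z': 26, 'y': 16, 'x': 3}

{'z': 26, 'y': 16, 'x': 3}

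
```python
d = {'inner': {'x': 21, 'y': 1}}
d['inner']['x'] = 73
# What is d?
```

After line 1: d = {'inner': {'x': 21, 'y': 1}}
After line 2 (inner x overwritten): d = {'inner': {'x': 73, 'y': 1}}

{'inner': {'x': 73, 'y': 1}}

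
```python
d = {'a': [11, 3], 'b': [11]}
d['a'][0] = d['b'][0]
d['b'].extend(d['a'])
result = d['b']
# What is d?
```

After line 1: d = {'a': [11, 3], 'b': [11]}
After line 2 (a[0] = b[0] = 11): d = {'a': [11, 3], 'b': [11]}
After line 3 (b.extend(a) appends [11, 3]): d = {'a': [11, 3], 'b': [11, 11, 3]}
After line 4: result = d['b'] = [11, 11, 3]

{'a': [11, 3], 'b': [11, 11, 3]}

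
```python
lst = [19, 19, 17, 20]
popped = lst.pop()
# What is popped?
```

20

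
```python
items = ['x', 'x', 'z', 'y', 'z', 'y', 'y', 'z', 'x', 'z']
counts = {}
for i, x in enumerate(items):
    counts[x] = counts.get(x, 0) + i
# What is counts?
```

Initial: counts = {}, items = ['x', 'x', 'z', 'y', 'z', 'y', 'y', 'z', 'x', 'z']
i=0, x='x': counts = {'x': 0}
i=1, x='x': counts = {'x': 1}
i=2, x='z': counts = {'x': 1, 'z': 2}
i=3, x='y': counts = {'x': 1, 'z': 2, 'y': 3}
i=4, x='z': counts = {'x': 1, 'z': 6, 'y': 3}
i=5, x='y': counts = {'x': 1, 'z': 6, 'y': 8}
i=6, x='y': counts = {'x': 1, 'z': 6, 'y': 14}
i=7, x='z': counts = {'x': 1, 'z': 13, 'y': 14}
i=8, x='x': counts = {'x': 9, 'z': 13, 'y': 14}
i=9, x='z': counts = {'x': 9, 'z': 22, 'y': 14}

{'x': 9, 'z': 22, 'y': 14}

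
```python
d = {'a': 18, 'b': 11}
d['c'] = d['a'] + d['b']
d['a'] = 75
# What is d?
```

After line 1: d = {'a': 18, 'b': 11}
After line 2 (d['c'] = 18 + 11): d = {'a': 18, 'b': 11, 'c': 29}
After line 3: d = {'a': 75, 'b': 11, 'c': 29}

{'a': 75, 'b': 11, 'c': 29}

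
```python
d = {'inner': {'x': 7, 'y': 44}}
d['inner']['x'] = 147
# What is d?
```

After line 1: d = {'inner': {'x': 7, 'y': 44}}
After line 2 (inner x overwritten): d = {'inner': {'x': 147, 'y': 44}}

{'inner': {'x': 147, 'y': 44}}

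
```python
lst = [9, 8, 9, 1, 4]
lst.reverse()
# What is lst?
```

[4, 1, 9, 8, 9]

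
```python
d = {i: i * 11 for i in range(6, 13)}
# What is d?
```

{6: 66, 7: 77, 8: 88, 9: 99, 10: 110, 11: 121, 12: 132}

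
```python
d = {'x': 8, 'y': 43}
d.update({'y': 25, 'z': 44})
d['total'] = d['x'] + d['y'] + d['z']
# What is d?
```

After line 1: d = {'x': 8, 'y': 43}
After line 2 (y overwritten, z added): d = {'x': 8, 'y': 25, 'z': 44}
After line 3 (total = 8 + 25 + 44 = 77): d = {'x': 8, 'y': 25, 'z': 44, 'total': 77}

{'x': 8, 'y': 25, 'z': 44, 'total': 77}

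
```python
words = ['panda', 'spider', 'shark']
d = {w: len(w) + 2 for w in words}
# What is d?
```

{'panda': 7, 'spider': 8, 'shark': 7}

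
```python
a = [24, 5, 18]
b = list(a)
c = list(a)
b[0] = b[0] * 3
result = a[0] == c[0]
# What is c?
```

After line 1: a = [24, 5, 18]
After line 2 (b = list(a), copy): a = [24, 5, 18], b = [24, 5, 18]
After line 3 (c = list(a) is a copy, new object): c = [24, 5, 18]
After line 4 (b[0] = 24 * 3 = 72; only b mutates (copy)): a = [24, 5, 18], b = [72, 5, 18], c = [24, 5, 18]
After line 5 (a[0] = 24, c[0] = 24; result = True)

[24, 5, 18]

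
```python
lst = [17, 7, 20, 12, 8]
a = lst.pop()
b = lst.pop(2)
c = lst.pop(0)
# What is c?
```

After line 1: lst = [17, 7, 20, 12, 8]
After line 2 (pop() -> a = 8): lst = [17, 7, 20, 12]
After line 3 (pop(2) -> b = 20): lst = [17, 7, 12]
After line 4 (pop(0) -> c = 17): lst = [7, 12]

17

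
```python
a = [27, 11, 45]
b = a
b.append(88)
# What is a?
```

After line 1: a = [27, 11, 45]
After line 2 (b = a is an alias, same object): a = [27, 11, 45], b = [27, 11, 45]
After line 3 (b.append mutates the shared list): a = [27, 11, 45, 88], b = [27, 11, 45, 88]

[27, 11, 45, 88]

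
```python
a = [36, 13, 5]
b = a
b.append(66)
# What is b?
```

After line 1: a = [36, 13, 5]
After line 2 (b = a is an alias, same object): a = [36, 13, 5], b = [36, 13, 5]
After line 3 (b.append mutates the shared list): a = [36, 13, 5, 66], b = [36, 13, 5, 66]

[36, 13, 5, 66]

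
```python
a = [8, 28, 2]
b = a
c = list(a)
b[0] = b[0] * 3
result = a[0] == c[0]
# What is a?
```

After line 1: a = [8, 28, 2]
After line 2 (b = a, alias): a = [8, 28, 2], b = [8, 28, 2]
After line 3 (c = list(a) is a copy, new object): c = [8, 28, 2]
After line 4 (b[0] = 8 * 3 = 24; mutates shared a/b): a = b = [24, 28, 2], c = [8, 28, 2]
After line 5 (a[0] = 24, c[0] = 8; result = False)

[24, 28, 2]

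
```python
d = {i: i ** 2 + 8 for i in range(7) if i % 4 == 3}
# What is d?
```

{3: 17}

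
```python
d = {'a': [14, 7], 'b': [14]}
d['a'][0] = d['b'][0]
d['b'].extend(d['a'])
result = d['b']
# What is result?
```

After line 1: d = {'a': [14, 7], 'b': [14]}
After line 2 (a[0] = b[0] = 14): d = {'a': [14, 7], 'b': [14]}
After line 3 (b.extend(a) appends [14, 7]): d = {'a': [14, 7], 'b': [14, 14, 7]}
After line 4: result = d['b'] = [14, 14, 7]

[14, 14, 7]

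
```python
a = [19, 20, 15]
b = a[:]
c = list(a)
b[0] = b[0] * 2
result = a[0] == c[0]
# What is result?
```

After line 1: a = [19, 20, 15]
After line 2 (b = a[:], copy): a = [19, 20, 15], b = [19, 20, 15]
After line 3 (c = list(a) is a copy, new object): c = [19, 20, 15]
After line 4 (b[0] = 19 * 2 = 38; only b mutates (copy)): a = [19, 20, 15], b = [38, 20, 15], c = [19, 20, 15]
After line 5 (a[0] = 19, c[0] = 19; result = True)

True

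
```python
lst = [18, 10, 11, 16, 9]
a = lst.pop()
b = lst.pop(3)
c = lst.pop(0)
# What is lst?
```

After line 1: lst = [18, 10, 11, 16, 9]
After line 2 (pop() -> a = 9): lst = [18, 10, 11, 16]
After line 3 (pop(3) -> b = 16): lst = [18, 10, 11]
After line 4 (pop(0) -> c = 18): lst = [10, 11]

[10, 11]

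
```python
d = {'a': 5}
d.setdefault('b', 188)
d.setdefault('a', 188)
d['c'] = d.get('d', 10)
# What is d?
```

After line 1: d = {'a': 5}
After line 2 (setdefault adds 'b'=188): d = {'a': 5, 'b': 188}
After line 3 (setdefault 'a' no-op, already exists): d = {'a': 5, 'b': 188}
After line 4 (get('d', 10) returns default since 'd' not in d): d = {'a': 5, 'b': 188, 'c': 10}

{'a': 5, 'b': 188, 'c': 10}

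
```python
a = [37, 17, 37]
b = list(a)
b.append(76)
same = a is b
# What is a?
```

After line 1: a = [37, 17, 37]
After line 2 (b = list(a) is a shallow copy, new object): a = [37, 17, 37], b = [37, 17, 37]
After line 3 (append only mutates b): a = [37, 17, 37], b = [37, 17, 37, 76]
After line 4 (same = a is b; different objects -> False): same = False

[37, 17, 37]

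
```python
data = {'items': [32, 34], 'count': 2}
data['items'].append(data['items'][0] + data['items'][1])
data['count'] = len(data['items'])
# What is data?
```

After line 1: data = {'items': [32, 34], 'count': 2}
After line 2 (append 32 + 34 = 66): data = {'items': [32, 34, 66], 'count': 2}
After line 3 (count = len(items) = 3): data = {'items': [32, 34, 66], 'count': 3}

{'items': [32, 34, 66], 'count': 3}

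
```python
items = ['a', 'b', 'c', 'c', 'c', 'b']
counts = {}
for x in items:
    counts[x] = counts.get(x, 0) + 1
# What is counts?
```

Initial: counts = {}, items = ['a', 'b', 'c', 'c', 'c', 'b']
See 'a': counts = {'a': 1}
See 'b': counts = {'a': 1, 'b': 1}
See 'c': counts = {'a': 1, 'b': 1, 'c': 1}
See 'c': counts = {'a': 1, 'b': 1, 'c': 2}
See 'c': counts = {'a': 1, 'b': 1, 'c': 3}
See 'b': counts = {'a': 1, 'b': 2, 'c': 3}

{'a': 1, 'b': 2, 'c': 3}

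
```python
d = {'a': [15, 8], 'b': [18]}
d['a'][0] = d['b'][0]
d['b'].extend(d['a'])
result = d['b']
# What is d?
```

After line 1: d = {'a': [15, 8], 'b': [18]}
After line 2 (a[0] = b[0] = 18): d = {'a': [18, 8], 'b': [18]}
After line 3 (b.extend(a) appends [18, 8]): d = {'a': [18, 8], 'b': [18, 18, 8]}
After line 4: result = d['b'] = [18, 18, 8]

{'a': [18, 8], 'b': [18, 18, 8]}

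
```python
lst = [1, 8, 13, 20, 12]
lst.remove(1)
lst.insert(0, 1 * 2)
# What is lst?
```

After line 1: lst = [1, 8, 13, 20, 12]
After line 2 (remove first 1): lst = [8, 13, 20, 12]
After line 3 (insert 2 at index 0): lst = [2, 8, 13, 20, 12]

[2, 8, 13, 20, 12]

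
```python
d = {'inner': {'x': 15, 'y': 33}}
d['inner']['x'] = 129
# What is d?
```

After line 1: d = {'inner': {'x': 15, 'y': 33}}
After line 2 (inner x overwritten): d = {'inner': {'x': 129, 'y': 33}}

{'inner': {'x': 129, 'y': 33}}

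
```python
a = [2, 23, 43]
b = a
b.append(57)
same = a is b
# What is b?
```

After line 1: a = [2, 23, 43]
After line 2 (b = a is an alias, same object): a = [2, 23, 43], b = [2, 23, 43]
After line 3 (b.append mutates the shared list): a = [2, 23, 43, 57], b = [2, 23, 43, 57]
After line 4 (same = a is b; same object -> True): same = True

[2, 23, 43, 57]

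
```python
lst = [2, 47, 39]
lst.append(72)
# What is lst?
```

[2, 47, 39, 72]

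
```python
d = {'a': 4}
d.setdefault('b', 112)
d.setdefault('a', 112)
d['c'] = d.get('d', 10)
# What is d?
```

After line 1: d = {'a': 4}
After line 2 (setdefault adds 'b'=112): d = {'a': 4, 'b': 112}
After line 3 (setdefault 'a' no-op, already exists): d = {'a': 4, 'b': 112}
After line 4 (get('d', 10) returns default since 'd' not in d): d = {'a': 4, 'b': 112, 'c': 10}

{'a': 4, 'b': 112, 'c': 10}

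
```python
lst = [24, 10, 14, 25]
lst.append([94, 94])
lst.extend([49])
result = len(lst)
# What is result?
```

After line 1: lst = [24, 10, 14, 25]
After line 2 (append adds [94, 94] as single element): lst = [24, 10, 14, 25, [94, 94]]
After line 3 (extend unpacks [49], adds 49): lst = [24, 10, 14, 25, [94, 94], 49]
After line 4: result = len(lst) = 6

6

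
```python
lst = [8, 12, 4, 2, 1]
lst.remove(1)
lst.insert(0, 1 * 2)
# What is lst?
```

After line 1: lst = [8, 12, 4, 2, 1]
After line 2 (remove first 1): lst = [8, 12, 4, 2]
After line 3 (insert 2 at index 0): lst = [2, 8, 12, 4, 2]

[2, 8, 12, 4, 2]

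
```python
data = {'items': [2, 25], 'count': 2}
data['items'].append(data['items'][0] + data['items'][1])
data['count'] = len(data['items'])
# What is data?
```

After line 1: data = {'items': [2, 25], 'count': 2}
After line 2 (append 2 + 25 = 27): data = {'items': [2, 25, 27], 'count': 2}
After line 3 (count = len(items) = 3): data = {'items': [2, 25, 27], 'count': 3}

{'items': [2, 25, 27], 'count': 3}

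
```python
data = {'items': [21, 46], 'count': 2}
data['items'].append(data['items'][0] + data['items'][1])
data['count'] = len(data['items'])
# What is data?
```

After line 1: data = {'items': [21, 46], 'count': 2}
After line 2 (append 21 + 46 = 67): data = {'items': [21, 46, 67], 'count': 2}
After line 3 (count = len(items) = 3): data = {'items': [21, 46, 67], 'count': 3}

{'items': [21, 46, 67], 'count': 3}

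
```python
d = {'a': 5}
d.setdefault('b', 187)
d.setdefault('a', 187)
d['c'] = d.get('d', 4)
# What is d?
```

After line 1: d = {'a': 5}
After line 2 (setdefault adds 'b'=187): d = {'a': 5, 'b': 187}
After line 3 (setdefault 'a' no-op, already exists): d = {'a': 5, 'b': 187}
After line 4 (get('d', 4) returns default since 'd' not in d): d = {'a': 5, 'b': 187, 'c': 4}

{'a': 5, 'b': 187, 'c': 4}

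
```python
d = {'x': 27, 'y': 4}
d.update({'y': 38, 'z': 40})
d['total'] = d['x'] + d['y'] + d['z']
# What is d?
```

After line 1: d = {'x': 27, 'y': 4}
After line 2 (y overwritten, z added): d = {'x': 27, 'y': 38, 'z': 40}
After line 3 (total = 27 + 38 + 40 = 105): d = {'x': 27, 'y': 38, 'z': 40, 'total': 105}

{'x': 27, 'y': 38, 'z': 40, 'total': 105}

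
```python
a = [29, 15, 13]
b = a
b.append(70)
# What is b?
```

After line 1: a = [29, 15, 13]
After line 2 (b = a is an alias, same object): a = [29, 15, 13], b = [29, 15, 13]
After line 3 (b.append mutates the shared list): a = [29, 15, 13, 70], b = [29, 15, 13, 70]

[29, 15, 13, 70]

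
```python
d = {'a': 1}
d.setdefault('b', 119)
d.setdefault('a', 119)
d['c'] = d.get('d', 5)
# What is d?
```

After line 1: d = {'a': 1}
After line 2 (setdefault adds 'b'=119): d = {'a': 1, 'b': 119}
After line 3 (setdefault 'a' no-op, already exists): d = {'a': 1, 'b': 119}
After line 4 (get('d', 5) returns default since 'd' not in d): d = {'a': 1, 'b': 119, 'c': 5}

{'a': 1, 'b': 119, 'c': 5}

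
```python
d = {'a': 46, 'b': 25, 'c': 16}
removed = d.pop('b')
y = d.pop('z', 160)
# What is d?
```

After line 1: d = {'a': 46, 'b': 25, 'c': 16}
After line 2 (pop 'b' returns 25): d = {'a': 46, 'c': 16}, removed = 25
After line 3 (pop 'z' missing, returns default 160): d = {'a': 46, 'c': 16}, y = 160

{'a': 46, 'c': 16}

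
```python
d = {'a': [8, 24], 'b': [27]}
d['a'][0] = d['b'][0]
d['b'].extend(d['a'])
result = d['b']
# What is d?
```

After line 1: d = {'a': [8, 24], 'b': [27]}
After line 2 (a[0] = b[0] = 27): d = {'a': [27, 24], 'b': [27]}
After line 3 (b.extend(a) appends [27, 24]): d = {'a': [27, 24], 'b': [27, 27, 24]}
After line 4: result = d['b'] = [27, 27, 24]

{'a': [27, 24], 'b': [27, 27, 24]}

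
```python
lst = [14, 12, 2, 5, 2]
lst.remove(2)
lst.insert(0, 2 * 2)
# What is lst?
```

After line 1: lst = [14, 12, 2, 5, 2]
After line 2 (remove first 2): lst = [14, 12, 5, 2]
After line 3 (insert 4 at index 0): lst = [4, 14, 12, 5, 2]

[4, 14, 12, 5, 2]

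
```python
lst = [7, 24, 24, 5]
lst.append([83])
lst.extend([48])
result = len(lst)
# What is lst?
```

After line 1: lst = [7, 24, 24, 5]
After line 2 (append adds [83] as single element): lst = [7, 24, 24, 5, [83]]
After line 3 (extend unpacks [48], adds 48): lst = [7, 24, 24, 5, [83], 48]
After line 4: result = len(lst) = 6

[7, 24, 24, 5, [83], 48]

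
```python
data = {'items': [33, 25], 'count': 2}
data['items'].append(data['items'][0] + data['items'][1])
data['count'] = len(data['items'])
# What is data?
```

After line 1: data = {'items': [33, 25], 'count': 2}
After line 2 (append 33 + 25 = 58): data = {'items': [33, 25, 58], 'count': 2}
After line 3 (count = len(items) = 3): data = {'items': [33, 25, 58], 'count': 3}

{'items': [33, 25, 58], 'count': 3}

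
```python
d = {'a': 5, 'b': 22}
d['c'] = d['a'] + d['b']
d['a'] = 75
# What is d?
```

After line 1: d = {'a': 5, 'b': 22}
After line 2 (d['c'] = 5 + 22): d = {'a': 5, 'b': 22, 'c': 27}
After line 3: d = {'a': 75, 'b': 22, 'c': 27}

{'a': 75, 'b': 22, 'c': 27}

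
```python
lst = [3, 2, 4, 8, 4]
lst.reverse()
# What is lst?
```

[4, 8, 4, 2, 3]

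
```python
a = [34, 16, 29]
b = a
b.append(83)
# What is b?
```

After line 1: a = [34, 16, 29]
After line 2 (b = a is an alias, same object): a = [34, 16, 29], b = [34, 16, 29]
After line 3 (b.append mutates the shared list): a = [34, 16, 29, 83], b = [34, 16, 29, 83]

[34, 16, 29, 83]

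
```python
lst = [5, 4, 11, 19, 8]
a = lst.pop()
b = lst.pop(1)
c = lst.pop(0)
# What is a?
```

After line 1: lst = [5, 4, 11, 19, 8]
After line 2 (pop() -> a = 8): lst = [5, 4, 11, 19]
After line 3 (pop(1) -> b = 4): lst = [5, 11, 19]
After line 4 (pop(0) -> c = 5): lst = [11, 19]

8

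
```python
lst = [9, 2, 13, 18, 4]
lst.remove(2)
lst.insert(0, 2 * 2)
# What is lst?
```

After line 1: lst = [9, 2, 13, 18, 4]
After line 2 (remove first 2): lst = [9, 13, 18, 4]
After line 3 (insert 4 at index 0): lst = [4, 9, 13, 18, 4]

[4, 9, 13, 18, 4]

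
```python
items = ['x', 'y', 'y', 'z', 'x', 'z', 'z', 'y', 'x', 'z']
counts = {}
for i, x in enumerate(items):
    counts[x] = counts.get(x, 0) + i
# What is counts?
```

Initial: counts = {}, items = ['x', 'y', 'y', 'z', 'x', 'z', 'z', 'y', 'x', 'z']
i=0, x='x': counts = {'x': 0}
i=1, x='y': counts = {'x': 0, 'y': 1}
i=2, x='y': counts = {'x': 0, 'y': 3}
i=3, x='z': counts = {'x': 0, 'y': 3, 'z': 3}
i=4, x='x': counts = {'x': 4, 'y': 3, 'z': 3}
i=5, x='z': counts = {'x': 4, 'y': 3, 'z': 8}
i=6, x='z': counts = {'x': 4, 'y': 3, 'z': 14}
i=7, x='y': counts = {'x': 4, 'y': 10, 'z': 14}
i=8, x='x': counts = {'x': 12, 'y': 10, 'z': 14}
i=9, x='z': counts = {'x': 12, 'y': 10, 'z': 23}

{'x': 12, 'y': 10, 'z': 23}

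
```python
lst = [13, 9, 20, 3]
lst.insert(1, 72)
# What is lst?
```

[13, 72, 9, 20, 3]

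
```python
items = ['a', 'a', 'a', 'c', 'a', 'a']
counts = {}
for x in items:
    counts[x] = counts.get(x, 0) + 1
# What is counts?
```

Initial: counts = {}, items = ['a', 'a', 'a', 'c', 'a', 'a']
See 'a': counts = {'a': 1}
See 'a': counts = {'a': 2}
See 'a': counts = {'a': 3}
See 'c': counts = {'a': 3, 'c': 1}
See 'a': counts = {'a': 4, 'c': 1}
See 'a': counts = {'a': 5, 'c': 1}

{'a': 5, 'c': 1}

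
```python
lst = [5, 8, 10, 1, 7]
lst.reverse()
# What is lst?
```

[7, 1, 10, 8, 5]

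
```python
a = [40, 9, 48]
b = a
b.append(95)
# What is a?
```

After line 1: a = [40, 9, 48]
After line 2 (b = a is an alias, same object): a = [40, 9, 48], b = [40, 9, 48]
After line 3 (b.append mutates the shared list): a = [40, 9, 48, 95], b = [40, 9, 48, 95]

[40, 9, 48, 95]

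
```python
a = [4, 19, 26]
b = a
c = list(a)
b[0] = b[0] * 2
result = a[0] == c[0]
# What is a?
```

After line 1: a = [4, 19, 26]
After line 2 (b = a, alias): a = [4, 19, 26], b = [4, 19, 26]
After line 3 (c = list(a) is a copy, new object): c = [4, 19, 26]
After line 4 (b[0] = 4 * 2 = 8; mutates shared a/b): a = b = [8, 19, 26], c = [4, 19, 26]
After line 5 (a[0] = 8, c[0] = 4; result = False)

[8, 19, 26]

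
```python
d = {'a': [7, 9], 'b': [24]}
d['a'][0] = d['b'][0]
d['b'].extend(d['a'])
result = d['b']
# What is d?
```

After line 1: d = {'a': [7, 9], 'b': [24]}
After line 2 (a[0] = b[0] = 24): d = {'a': [24, 9], 'b': [24]}
After line 3 (b.extend(a) appends [24, 9]): d = {'a': [24, 9], 'b': [24, 24, 9]}
After line 4: result = d['b'] = [24, 24, 9]

{'a': [24, 9], 'b': [24, 24, 9]}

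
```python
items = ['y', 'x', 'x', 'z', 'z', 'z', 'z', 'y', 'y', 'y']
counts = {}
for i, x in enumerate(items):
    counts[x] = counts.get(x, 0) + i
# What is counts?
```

Initial: counts = {}, items = ['y', 'x', 'x', 'z', 'z', 'z', 'z', 'y', 'y', 'y']
i=0, x='y': counts = {'y': 0}
i=1, x='x': counts = {'y': 0, 'x': 1}
i=2, x='x': counts = {'y': 0, 'x': 3}
i=3, x='z': counts = {'y': 0, 'x': 3, 'z': 3}
i=4, x='z': counts = {'y': 0, 'x': 3, 'z': 7}
i=5, x='z': counts = {'y': 0, 'x': 3, 'z': 12}
i=6, x='z': counts = {'y': 0, 'x': 3, 'z': 18}
i=7, x='y': counts = {'y': 7, 'x': 3, 'z': 18}
i=8, x='y': counts = {'y': 15, 'x': 3, 'z': 18}
i=9, x='y': counts = {'y': 24, 'x': 3, 'z': 18}

{'y': 24, 'x': 3, 'z': 18}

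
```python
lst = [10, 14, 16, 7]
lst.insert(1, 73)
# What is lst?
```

[10, 73, 14, 16, 7]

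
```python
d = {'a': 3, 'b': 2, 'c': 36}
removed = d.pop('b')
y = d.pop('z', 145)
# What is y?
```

After line 1: d = {'a': 3, 'b': 2, 'c': 36}
After line 2 (pop 'b' returns 2): d = {'a': 3, 'c': 36}, removed = 2
After line 3 (pop 'z' missing, returns default 145): d = {'a': 3, 'c': 36}, y = 145

145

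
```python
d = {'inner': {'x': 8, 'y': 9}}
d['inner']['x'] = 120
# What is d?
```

After line 1: d = {'inner': {'x': 8, 'y': 9}}
After line 2 (inner x overwritten): d = {'inner': {'x': 120, 'y': 9}}

{'inner': {'x': 120, 'y': 9}}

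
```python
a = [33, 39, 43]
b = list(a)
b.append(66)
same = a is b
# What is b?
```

After line 1: a = [33, 39, 43]
After line 2 (b = list(a) is a shallow copy, new object): a = [33, 39, 43], b = [33, 39, 43]
After line 3 (append only mutates b): a = [33, 39, 43], b = [33, 39, 43, 66]
After line 4 (same = a is b; different objects -> False): same = False

[33, 39, 43, 66]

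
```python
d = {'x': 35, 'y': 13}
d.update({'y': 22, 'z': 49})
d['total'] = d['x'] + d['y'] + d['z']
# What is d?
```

After line 1: d = {'x': 35, 'y': 13}
After line 2 (y overwritten, z added): d = {'x': 35, 'y': 22, 'z': 49}
After line 3 (total = 35 + 22 + 49 = 106): d = {'x': 35, 'y': 22, 'z': 49, 'total': 106}

{'x': 35, 'y': 22, 'z': 49, 'total': 106}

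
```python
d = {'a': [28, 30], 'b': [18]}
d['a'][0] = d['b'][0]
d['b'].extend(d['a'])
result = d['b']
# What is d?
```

After line 1: d = {'a': [28, 30], 'b': [18]}
After line 2 (a[0] = b[0] = 18): d = {'a': [18, 30], 'b': [18]}
After line 3 (b.extend(a) appends [18, 30]): d = {'a': [18, 30], 'b': [18, 18, 30]}
After line 4: result = d['b'] = [18, 18, 30]

{'a': [18, 30], 'b': [18, 18, 30]}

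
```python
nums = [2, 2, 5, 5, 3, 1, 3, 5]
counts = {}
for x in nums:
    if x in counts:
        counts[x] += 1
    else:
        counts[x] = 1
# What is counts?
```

Initial: counts = {}, nums = [2, 2, 5, 5, 3, 1, 3, 5]
See 2: counts = {2: 1}
See 2: counts = {2: 2}
See 5: counts = {2: 2, 5: 1}
See 5: counts = {2: 2, 5: 2}
See 3: counts = {2: 2, 5: 2, 3: 1}
See 1: counts = {2: 2, 5: 2, 3: 1, 1: 1}
See 3: counts = {2: 2, 5: 2, 3: 2, 1: 1}
See 5: counts = {2: 2, 5: 3, 3: 2, 1: 1}

{2: 2, 5: 3, 3: 2, 1: 1}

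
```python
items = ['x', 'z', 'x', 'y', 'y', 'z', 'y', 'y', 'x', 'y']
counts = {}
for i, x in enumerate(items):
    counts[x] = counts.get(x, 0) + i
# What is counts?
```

Initial: counts = {}, items = ['x', 'z', 'x', 'y', 'y', 'z', 'y', 'y', 'x', 'y']
i=0, x='x': counts = {'x': 0}
i=1, x='z': counts = {'x': 0, 'z': 1}
i=2, x='x': counts = {'x': 2, 'z': 1}
i=3, x='y': counts = {'x': 2, 'z': 1, 'y': 3}
i=4, x='y': counts = {'x': 2, 'z': 1, 'y': 7}
i=5, x='z': counts = {'x': 2, 'z': 6, 'y': 7}
i=6, x='y': counts = {'x': 2, 'z': 6, 'y': 13}
i=7, x='y': counts = {'x': 2, 'z': 6, 'y': 20}
i=8, x='x': counts = {'x': 10, 'z': 6, 'y': 20}
i=9, x='y': counts = {'x': 10, 'z': 6, 'y': 29}

{'x': 10, 'z': 6, 'y': 29}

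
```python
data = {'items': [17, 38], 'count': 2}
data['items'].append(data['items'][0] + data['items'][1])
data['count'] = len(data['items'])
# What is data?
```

After line 1: data = {'items': [17, 38], 'count': 2}
After line 2 (append 17 + 38 = 55): data = {'items': [17, 38, 55], 'count': 2}
After line 3 (count = len(items) = 3): data = {'items': [17, 38, 55], 'count': 3}

{'items': [17, 38, 55], 'count': 3}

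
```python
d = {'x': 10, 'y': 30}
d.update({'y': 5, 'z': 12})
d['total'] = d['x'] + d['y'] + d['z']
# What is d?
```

After line 1: d = {'x': 10, 'y': 30}
After line 2 (y overwritten, z added): d = {'x': 10, 'y': 5, 'z': 12}
After line 3 (total = 10 + 5 + 12 = 27): d = {'x': 10, 'y': 5, 'z': 12, 'total': 27}

{'x': 10, 'y': 5, 'z': 12, 'total': 27}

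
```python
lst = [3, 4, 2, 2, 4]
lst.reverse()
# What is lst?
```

[4, 2, 2, 4, 3]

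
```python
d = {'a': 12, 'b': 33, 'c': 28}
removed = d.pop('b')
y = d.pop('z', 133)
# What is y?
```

After line 1: d = {'a': 12, 'b': 33, 'c': 28}
After line 2 (pop 'b' returns 33): d = {'a': 12, 'c': 28}, removed = 33
After line 3 (pop 'z' missing, returns default 133): d = {'a': 12, 'c': 28}, y = 133

133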